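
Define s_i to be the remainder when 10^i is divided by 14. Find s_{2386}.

4

We have s_0 = 1, s_1 = 10, s_2 = 2, s_3 = 6, s_4 = 4, s_5 = 12, s_6 = 8, s_7 = 10.
Since s_7 = s_1 = 10, the sequence is eventually periodic: after a pre-period of length 1 it cycles with period 6.
For i ≥ 1, s_i depends only on (i - 1) mod 6. (2386 - 1) mod 6 = 3, so s_{2386} = s_4 = 4.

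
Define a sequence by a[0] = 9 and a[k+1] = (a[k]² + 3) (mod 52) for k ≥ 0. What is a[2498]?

Listing terms: a[0] = 9; a[1] = 32; a[2] = 39; a[3] = 16; a[4] = 51; a[5] = 4; a[6] = 19; a[7] = 0; a[8] = 3; a[9] = 12; a[10] = 43; a[11] = 32.
Since a[11] = a[1] = 32, the sequence is eventually periodic: after a pre-period of length 1 it cycles with period 10.
For k ≥ 1, a[k] depends only on (k - 1) mod 10. (2498 - 1) mod 10 = 7, so a[2498] = a[8] = 3.

3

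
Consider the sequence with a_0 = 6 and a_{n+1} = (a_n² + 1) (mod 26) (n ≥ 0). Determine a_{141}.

15

Computing terms: a_0 = 6; a_1 = 11; a_2 = 18; a_3 = 13; a_4 = 14; a_5 = 15; a_6 = 18.
Since a_6 = a_2 = 18, the sequence is eventually periodic: after a pre-period of length 2 it cycles with period 4.
For n ≥ 2, a_n depends only on (n - 2) mod 4. (141 - 2) mod 4 = 3, so a_{141} = a_5 = 15.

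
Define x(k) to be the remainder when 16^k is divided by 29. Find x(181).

20

We have x(0) = 1,  x(1) = 16,  x(2) = 24,  x(3) = 7,  x(4) = 25,  x(5) = 23,  x(6) = 20,  x(7) = 1.
The sequence repeats with period 7.
(181 - 0) mod 7 = 6, so x(181) = x(6) = 20.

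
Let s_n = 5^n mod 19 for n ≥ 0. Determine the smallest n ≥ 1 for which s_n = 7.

6

Computing terms: s_0 = 1; s_1 = 5; s_2 = 6; s_3 = 11; s_4 = 17; s_5 = 9; s_6 = 7; s_7 = 16; s_8 = 4; s_9 = 1.
Since s_9 = s_0 = 1, the sequence is periodic with period 9.
The value 7 first appears (with n ≥ 1) at s_6.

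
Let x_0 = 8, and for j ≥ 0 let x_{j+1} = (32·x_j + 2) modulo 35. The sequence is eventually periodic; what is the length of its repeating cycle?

x_0 = 8,  x_1 = 13,  x_2 = 33,  x_3 = 8.
The sequence repeats with period 3.

3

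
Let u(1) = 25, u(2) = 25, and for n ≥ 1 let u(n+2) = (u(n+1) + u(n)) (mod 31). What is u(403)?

Computing terms: u(1) = 25, u(2) = 25, u(3) = 19, u(4) = 13, u(5) = 1, u(6) = 14, u(7) = 15, u(8) = 29, u(9) = 13, u(10) = 11, u(11) = 24, u(12) = 4, u(13) = 28, u(14) = 1, u(15) = 29, u(16) = 30, u(17) = 28, u(18) = 27, u(19) = 24, u(20) = 20, u(21) = 13, u(22) = 2, u(23) = 15, u(24) = 17, u(25) = 1, u(26) = 18, u(27) = 19, u(28) = 6, u(29) = 25, u(30) = 0, u(31) = 25, u(32) = 25.
Since (u(31), u(32)) = (u(1), u(2)) = (25, 25) (two consecutive terms determine the rest), the sequence is periodic with period 30.
(403 - 1) mod 30 = 12, so u(403) = u(13) = 28.

28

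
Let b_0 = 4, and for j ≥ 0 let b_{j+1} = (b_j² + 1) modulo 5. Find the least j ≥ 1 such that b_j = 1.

3

We have b_0 = 4; b_1 = 2; b_2 = 0; b_3 = 1; b_4 = 2.
Since b_4 = b_1 = 2, the sequence is eventually periodic: after a pre-period of length 1 it cycles with period 3.
The value 1 first appears (with j ≥ 1) at b_3.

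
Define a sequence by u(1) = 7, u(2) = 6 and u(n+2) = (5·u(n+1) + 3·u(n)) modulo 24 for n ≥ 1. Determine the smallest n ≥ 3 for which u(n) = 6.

u(1) = 7; u(2) = 6; u(3) = 3; u(4) = 9; u(5) = 6; u(6) = 9; u(7) = 15; u(8) = 6; u(9) = 3.
Since (u(8), u(9)) = (u(2), u(3)) = (6, 3) (two consecutive terms determine the rest), the sequence is eventually periodic: after a pre-period of length 1 it cycles with period 6.
The value 6 first appears (with n ≥ 3) at u(5).

5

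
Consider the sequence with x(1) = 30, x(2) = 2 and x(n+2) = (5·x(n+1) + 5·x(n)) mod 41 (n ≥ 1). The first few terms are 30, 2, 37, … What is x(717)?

6

We have x(1) = 30,  x(2) = 2,  x(3) = 37,  x(4) = 31,  x(5) = 12,  x(6) = 10,  x(7) = 28,  x(8) = 26,  x(9) = 24,  x(10) = 4,  x(11) = 17,  x(12) = 23,  x(13) = 36,  x(14) = 8,  x(15) = 15,  x(16) = 33,  x(17) = 35,  x(18) = 12,  x(19) = 30,  x(20) = 5,  x(21) = 11,  x(22) = 39,  x(23) = 4,  x(24) = 10,  x(25) = 29,  x(26) = 31,  x(27) = 13,  x(28) = 15,  x(29) = 17,  x(30) = 37,  x(31) = 24,  x(32) = 18,  x(33) = 5,  x(34) = 33,  x(35) = 26,  x(36) = 8,  x(37) = 6,  x(38) = 29,  x(39) = 11,  x(40) = 36,  x(41) = 30,  x(42) = 2.
Since (x(41), x(42)) = (x(1), x(2)) = (30, 2) (two consecutive terms determine the rest), the sequence is periodic with period 40.
So x(717) = x(1 + ((717-1) mod 40)) = x(37) = 6.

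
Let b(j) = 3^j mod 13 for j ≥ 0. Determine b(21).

Listing terms: b(0) = 1; b(1) = 3; b(2) = 9; b(3) = 1.
The sequence repeats with period 3.
So b(21) = b(0 + ((21-0) mod 3)) = b(0) = 1.

1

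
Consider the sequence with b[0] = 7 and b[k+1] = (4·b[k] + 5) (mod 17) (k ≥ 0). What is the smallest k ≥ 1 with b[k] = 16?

1

Listing terms: b[0] = 7; b[1] = 16; b[2] = 1; b[3] = 9; b[4] = 7.
The sequence repeats with period 4.
The value 16 first appears (with k ≥ 1) at b[1].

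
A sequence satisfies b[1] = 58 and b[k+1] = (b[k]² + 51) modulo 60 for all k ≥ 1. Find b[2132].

We have b[1] = 58,  b[2] = 55,  b[3] = 16,  b[4] = 7,  b[5] = 40,  b[6] = 31,  b[7] = 52,  b[8] = 55.
Since b[8] = b[2] = 55, the sequence is eventually periodic: after a pre-period of length 1 it cycles with period 6.
For k ≥ 2, b[k] depends only on (k - 2) mod 6. (2132 - 2) mod 6 = 0, so b[2132] = b[2] = 55.

55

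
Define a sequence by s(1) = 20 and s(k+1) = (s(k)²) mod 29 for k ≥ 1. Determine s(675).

7

We have s(1) = 20; s(2) = 23; s(3) = 7; s(4) = 20.
Since s(4) = s(1) = 20, the sequence is periodic with period 3.
So s(675) = s(1 + ((675-1) mod 3)) = s(3) = 7.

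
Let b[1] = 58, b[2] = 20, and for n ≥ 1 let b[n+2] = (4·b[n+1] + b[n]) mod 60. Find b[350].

Listing terms: b[1] = 58,  b[2] = 20,  b[3] = 18,  b[4] = 32,  b[5] = 26,  b[6] = 16,  b[7] = 30,  b[8] = 16,  b[9] = 34,  b[10] = 32,  b[11] = 42,  b[12] = 20,  b[13] = 2,  b[14] = 28,  b[15] = 54,  b[16] = 4,  b[17] = 10,  b[18] = 44,  b[19] = 6,  b[20] = 8,  b[21] = 38,  b[22] = 40,  b[23] = 18,  b[24] = 52,  b[25] = 46,  b[26] = 56,  b[27] = 30,  b[28] = 56,  b[29] = 14,  b[30] = 52,  b[31] = 42,  b[32] = 40,  b[33] = 22,  b[34] = 8,  b[35] = 54,  b[36] = 44,  b[37] = 50,  b[38] = 4,  b[39] = 6,  b[40] = 28,  b[41] = 58,  b[42] = 20.
Since (b[41], b[42]) = (b[1], b[2]) = (58, 20) (two consecutive terms determine the rest), the sequence is periodic with period 40.
So b[350] = b[1 + ((350-1) mod 40)] = b[30] = 52.

52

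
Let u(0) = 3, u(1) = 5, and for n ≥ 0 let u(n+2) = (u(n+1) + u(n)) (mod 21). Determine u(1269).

13

We have u(0) = 3; u(1) = 5; u(2) = 8; u(3) = 13; u(4) = 0; u(5) = 13; u(6) = 13; u(7) = 5; u(8) = 18; u(9) = 2; u(10) = 20; u(11) = 1; u(12) = 0; u(13) = 1; u(14) = 1; u(15) = 2; u(16) = 3; u(17) = 5.
The sequence repeats with period 16.
(1269 - 0) mod 16 = 5, so u(1269) = u(5) = 13.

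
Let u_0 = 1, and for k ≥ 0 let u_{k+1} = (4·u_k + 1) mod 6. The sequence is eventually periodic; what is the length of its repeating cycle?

3

u_0 = 1; u_1 = 5; u_2 = 3; u_3 = 1.
Since u_3 = u_0 = 1, the sequence is periodic with period 3.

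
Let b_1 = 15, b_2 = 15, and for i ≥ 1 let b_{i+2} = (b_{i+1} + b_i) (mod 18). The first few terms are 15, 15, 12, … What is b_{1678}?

3

We have b_1 = 15, b_2 = 15, b_3 = 12, b_4 = 9, b_5 = 3, b_6 = 12, b_7 = 15, b_8 = 9, b_9 = 6, b_{10} = 15, b_{11} = 3, b_{12} = 0, b_{13} = 3, b_{14} = 3, b_{15} = 6, b_{16} = 9, b_{17} = 15, b_{18} = 6, b_{19} = 3, b_{20} = 9, b_{21} = 12, b_{22} = 3, b_{23} = 15, b_{24} = 0, b_{25} = 15, b_{26} = 15.
The sequence repeats with period 24.
So b_{1678} = b_{1 + ((1678-1) mod 24)} = b_{22} = 3.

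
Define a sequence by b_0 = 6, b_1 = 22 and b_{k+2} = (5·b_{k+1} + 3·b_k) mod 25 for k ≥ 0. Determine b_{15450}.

b_0 = 6,  b_1 = 22,  b_2 = 3,  b_3 = 6,  b_4 = 14,  b_5 = 13,  b_6 = 7,  b_7 = 24,  b_8 = 16,  b_9 = 2,  b_{10} = 8,  b_{11} = 21,  b_{12} = 4,  b_{13} = 8,  b_{14} = 2,  b_{15} = 9,  b_{16} = 1,  b_{17} = 7,  b_{18} = 13,  b_{19} = 11,  b_{20} = 19,  b_{21} = 3,  b_{22} = 22,  b_{23} = 19,  b_{24} = 11,  b_{25} = 12,  b_{26} = 18,  b_{27} = 1,  b_{28} = 9,  b_{29} = 23,  b_{30} = 17,  b_{31} = 4,  b_{32} = 21,  b_{33} = 17,  b_{34} = 23,  b_{35} = 16,  b_{36} = 24,  b_{37} = 18,  b_{38} = 12,  b_{39} = 14,  b_{40} = 6,  b_{41} = 22.
The sequence repeats with period 40.
(15450 - 0) mod 40 = 10, so b_{15450} = b_{10} = 8.

8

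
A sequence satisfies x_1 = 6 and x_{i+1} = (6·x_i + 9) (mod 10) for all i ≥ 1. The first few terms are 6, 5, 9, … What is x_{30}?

7

We have x_1 = 6, x_2 = 5, x_3 = 9, x_4 = 3, x_5 = 7, x_6 = 1, x_7 = 5.
Since x_7 = x_2 = 5, the sequence is eventually periodic: after a pre-period of length 1 it cycles with period 5.
For i ≥ 2, x_i depends only on (i - 2) mod 5. (30 - 2) mod 5 = 3, so x_{30} = x_5 = 7.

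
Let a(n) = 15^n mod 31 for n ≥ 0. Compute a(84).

We have a(0) = 1, a(1) = 15, a(2) = 8, a(3) = 27, a(4) = 2, a(5) = 30, a(6) = 16, a(7) = 23, a(8) = 4, a(9) = 29, a(10) = 1.
Since a(10) = a(0) = 1, the sequence is periodic with period 10.
So a(84) = a(0 + ((84-0) mod 10)) = a(4) = 2.

2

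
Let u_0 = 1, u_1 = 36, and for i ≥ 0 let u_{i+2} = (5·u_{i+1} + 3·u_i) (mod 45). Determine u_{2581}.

Listing terms: u_0 = 1, u_1 = 36, u_2 = 3, u_3 = 33, u_4 = 39, u_5 = 24, u_6 = 12, u_7 = 42, u_8 = 21, u_9 = 6, u_{10} = 3, u_{11} = 33.
Since (u_{10}, u_{11}) = (u_2, u_3) = (3, 33) (two consecutive terms determine the rest), the sequence is eventually periodic: after a pre-period of length 2 it cycles with period 8.
For i ≥ 2, u_i depends only on (i - 2) mod 8. (2581 - 2) mod 8 = 3, so u_{2581} = u_5 = 24.

24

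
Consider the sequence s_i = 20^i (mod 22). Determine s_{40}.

12

Listing terms: s_0 = 1,  s_1 = 20,  s_2 = 4,  s_3 = 14,  s_4 = 16,  s_5 = 12,  s_6 = 20.
Since s_6 = s_1 = 20, the sequence is eventually periodic: after a pre-period of length 1 it cycles with period 5.
For i ≥ 1, s_i depends only on (i - 1) mod 5. (40 - 1) mod 5 = 4, so s_{40} = s_5 = 12.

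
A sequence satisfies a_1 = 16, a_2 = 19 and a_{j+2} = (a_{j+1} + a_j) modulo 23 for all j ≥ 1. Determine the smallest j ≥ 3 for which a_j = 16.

10

Listing terms: a_1 = 16, a_2 = 19, a_3 = 12, a_4 = 8, a_5 = 20, a_6 = 5, a_7 = 2, a_8 = 7, a_9 = 9, a_{10} = 16, a_{11} = 2, a_{12} = 18, a_{13} = 20, a_{14} = 15, a_{15} = 12, a_{16} = 4, a_{17} = 16, a_{18} = 20, a_{19} = 13, a_{20} = 10, a_{21} = 0, a_{22} = 10, a_{23} = 10, a_{24} = 20, a_{25} = 7, a_{26} = 4, a_{27} = 11, a_{28} = 15, a_{29} = 3, a_{30} = 18, a_{31} = 21, a_{32} = 16, a_{33} = 14, a_{34} = 7, a_{35} = 21, a_{36} = 5, a_{37} = 3, a_{38} = 8, a_{39} = 11, a_{40} = 19, a_{41} = 7, a_{42} = 3, a_{43} = 10, a_{44} = 13, a_{45} = 0, a_{46} = 13, a_{47} = 13, a_{48} = 3, a_{49} = 16, a_{50} = 19.
The sequence repeats with period 48.
The value 16 first appears (with j ≥ 3) at a_{10}.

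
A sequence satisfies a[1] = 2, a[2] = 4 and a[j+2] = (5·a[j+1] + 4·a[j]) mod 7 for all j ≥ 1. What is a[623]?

Computing terms: a[1] = 2, a[2] = 4, a[3] = 0, a[4] = 2, a[5] = 3, a[6] = 2, a[7] = 1, a[8] = 6, a[9] = 6, a[10] = 5, a[11] = 0, a[12] = 6, a[13] = 2, a[14] = 6, a[15] = 3, a[16] = 4, a[17] = 4, a[18] = 1, a[19] = 0, a[20] = 4, a[21] = 6, a[22] = 4, a[23] = 2, a[24] = 5, a[25] = 5, a[26] = 3, a[27] = 0, a[28] = 5, a[29] = 4, a[30] = 5, a[31] = 6, a[32] = 1, a[33] = 1, a[34] = 2, a[35] = 0, a[36] = 1, a[37] = 5, a[38] = 1, a[39] = 4, a[40] = 3, a[41] = 3, a[42] = 6, a[43] = 0, a[44] = 3, a[45] = 1, a[46] = 3, a[47] = 5, a[48] = 2, a[49] = 2, a[50] = 4.
The sequence repeats with period 48.
So a[623] = a[1 + ((623-1) mod 48)] = a[47] = 5.

5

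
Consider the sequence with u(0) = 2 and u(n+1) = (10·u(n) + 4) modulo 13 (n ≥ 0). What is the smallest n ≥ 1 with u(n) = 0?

3

We have u(0) = 2; u(1) = 11; u(2) = 10; u(3) = 0; u(4) = 4; u(5) = 5; u(6) = 2.
Since u(6) = u(0) = 2, the sequence is periodic with period 6.
The value 0 first appears (with n ≥ 1) at u(3).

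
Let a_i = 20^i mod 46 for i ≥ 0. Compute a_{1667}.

30

Computing terms: a_0 = 1, a_1 = 20, a_2 = 32, a_3 = 42, a_4 = 12, a_5 = 10, a_6 = 16, a_7 = 44, a_8 = 6, a_9 = 28, a_{10} = 8, a_{11} = 22, a_{12} = 26, a_{13} = 14, a_{14} = 4, a_{15} = 34, a_{16} = 36, a_{17} = 30, a_{18} = 2, a_{19} = 40, a_{20} = 18, a_{21} = 38, a_{22} = 24, a_{23} = 20.
Since a_{23} = a_1 = 20, the sequence is eventually periodic: after a pre-period of length 1 it cycles with period 22.
For i ≥ 1, a_i depends only on (i - 1) mod 22. (1667 - 1) mod 22 = 16, so a_{1667} = a_{17} = 30.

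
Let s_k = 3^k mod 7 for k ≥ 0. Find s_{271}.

3

Listing terms: s_0 = 1, s_1 = 3, s_2 = 2, s_3 = 6, s_4 = 4, s_5 = 5, s_6 = 1.
Since s_6 = s_0 = 1, the sequence is periodic with period 6.
So s_{271} = s_{0 + ((271-0) mod 6)} = s_1 = 3.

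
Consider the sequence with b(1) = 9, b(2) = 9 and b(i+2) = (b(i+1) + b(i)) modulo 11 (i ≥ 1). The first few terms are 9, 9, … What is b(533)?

Computing terms: b(1) = 9; b(2) = 9; b(3) = 7; b(4) = 5; b(5) = 1; b(6) = 6; b(7) = 7; b(8) = 2; b(9) = 9; b(10) = 0; b(11) = 9; b(12) = 9.
Since (b(11), b(12)) = (b(1), b(2)) = (9, 9) (two consecutive terms determine the rest), the sequence is periodic with period 10.
So b(533) = b(1 + ((533-1) mod 10)) = b(3) = 7.

7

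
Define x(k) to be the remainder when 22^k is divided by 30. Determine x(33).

Computing terms: x(1) = 22,  x(2) = 4,  x(3) = 28,  x(4) = 16,  x(5) = 22.
The sequence repeats with period 4.
So x(33) = x(1 + ((33-1) mod 4)) = x(1) = 22.

22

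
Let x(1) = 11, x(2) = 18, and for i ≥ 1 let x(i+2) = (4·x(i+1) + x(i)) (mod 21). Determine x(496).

Listing terms: x(1) = 11, x(2) = 18, x(3) = 20, x(4) = 14, x(5) = 13, x(6) = 3, x(7) = 4, x(8) = 19, x(9) = 17, x(10) = 3, x(11) = 8, x(12) = 14, x(13) = 1, x(14) = 18, x(15) = 10, x(16) = 16, x(17) = 11, x(18) = 18.
The sequence repeats with period 16.
So x(496) = x(1 + ((496-1) mod 16)) = x(16) = 16.

16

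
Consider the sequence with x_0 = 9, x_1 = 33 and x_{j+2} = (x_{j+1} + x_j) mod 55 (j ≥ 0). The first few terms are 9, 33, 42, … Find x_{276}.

x_0 = 9; x_1 = 33; x_2 = 42; x_3 = 20; x_4 = 7; x_5 = 27; x_6 = 34; x_7 = 6; x_8 = 40; x_9 = 46; x_{10} = 31; x_{11} = 22; x_{12} = 53; x_{13} = 20; x_{14} = 18; x_{15} = 38; x_{16} = 1; x_{17} = 39; x_{18} = 40; x_{19} = 24; x_{20} = 9; x_{21} = 33.
Since (x_{20}, x_{21}) = (x_0, x_1) = (9, 33) (two consecutive terms determine the rest), the sequence is periodic with period 20.
So x_{276} = x_{0 + ((276-0) mod 20)} = x_{16} = 1.

1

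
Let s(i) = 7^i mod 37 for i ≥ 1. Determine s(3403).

Computing terms: s(1) = 7,  s(2) = 12,  s(3) = 10,  s(4) = 33,  s(5) = 9,  s(6) = 26,  s(7) = 34,  s(8) = 16,  s(9) = 1,  s(10) = 7.
Since s(10) = s(1) = 7, the sequence is periodic with period 9.
So s(3403) = s(1 + ((3403-1) mod 9)) = s(1) = 7.

7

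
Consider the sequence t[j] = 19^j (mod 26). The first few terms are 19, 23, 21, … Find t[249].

Computing terms: t[1] = 19; t[2] = 23; t[3] = 21; t[4] = 9; t[5] = 15; t[6] = 25; t[7] = 7; t[8] = 3; t[9] = 5; t[10] = 17; t[11] = 11; t[12] = 1; t[13] = 19.
The sequence repeats with period 12.
(249 - 1) mod 12 = 8, so t[249] = t[9] = 5.

5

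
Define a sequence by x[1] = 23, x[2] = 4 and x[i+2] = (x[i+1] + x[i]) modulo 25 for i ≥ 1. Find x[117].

3

x[1] = 23, x[2] = 4, x[3] = 2, x[4] = 6, x[5] = 8, x[6] = 14, x[7] = 22, x[8] = 11, x[9] = 8, x[10] = 19, x[11] = 2, x[12] = 21, x[13] = 23, x[14] = 19, x[15] = 17, x[16] = 11, x[17] = 3, x[18] = 14, x[19] = 17, x[20] = 6, x[21] = 23, x[22] = 4.
The sequence repeats with period 20.
So x[117] = x[1 + ((117-1) mod 20)] = x[17] = 3.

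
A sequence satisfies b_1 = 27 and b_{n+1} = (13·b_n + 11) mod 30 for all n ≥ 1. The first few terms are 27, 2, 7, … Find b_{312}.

b_1 = 27; b_2 = 2; b_3 = 7; b_4 = 12; b_5 = 17; b_6 = 22; b_7 = 27.
The sequence repeats with period 6.
So b_{312} = b_{1 + ((312-1) mod 6)} = b_6 = 22.

22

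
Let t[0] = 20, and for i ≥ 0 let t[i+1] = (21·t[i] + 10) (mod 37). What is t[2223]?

16

t[0] = 20,  t[1] = 23,  t[2] = 12,  t[3] = 3,  t[4] = 36,  t[5] = 26,  t[6] = 1,  t[7] = 31,  t[8] = 32,  t[9] = 16,  t[10] = 13,  t[11] = 24,  t[12] = 33,  t[13] = 0,  t[14] = 10,  t[15] = 35,  t[16] = 5,  t[17] = 4,  t[18] = 20.
Since t[18] = t[0] = 20, the sequence is periodic with period 18.
So t[2223] = t[0 + ((2223-0) mod 18)] = t[9] = 16.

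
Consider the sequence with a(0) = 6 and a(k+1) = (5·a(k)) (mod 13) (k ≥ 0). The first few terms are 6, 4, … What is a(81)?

a(0) = 6,  a(1) = 4,  a(2) = 7,  a(3) = 9,  a(4) = 6.
The sequence repeats with period 4.
(81 - 0) mod 4 = 1, so a(81) = a(1) = 4.

4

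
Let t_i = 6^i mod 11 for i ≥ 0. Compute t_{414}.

9

t_0 = 1,  t_1 = 6,  t_2 = 3,  t_3 = 7,  t_4 = 9,  t_5 = 10,  t_6 = 5,  t_7 = 8,  t_8 = 4,  t_9 = 2,  t_{10} = 1.
The sequence repeats with period 10.
(414 - 0) mod 10 = 4, so t_{414} = t_4 = 9.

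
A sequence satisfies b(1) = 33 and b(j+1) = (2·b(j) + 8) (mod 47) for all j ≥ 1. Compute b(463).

Computing terms: b(1) = 33; b(2) = 27; b(3) = 15; b(4) = 38; b(5) = 37; b(6) = 35; b(7) = 31; b(8) = 23; b(9) = 7; b(10) = 22; b(11) = 5; b(12) = 18; b(13) = 44; b(14) = 2; b(15) = 12; b(16) = 32; b(17) = 25; b(18) = 11; b(19) = 30; b(20) = 21; b(21) = 3; b(22) = 14; b(23) = 36; b(24) = 33.
Since b(24) = b(1) = 33, the sequence is periodic with period 23.
So b(463) = b(1 + ((463-1) mod 23)) = b(3) = 15.

15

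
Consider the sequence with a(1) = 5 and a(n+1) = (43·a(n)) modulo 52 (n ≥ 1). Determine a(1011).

We have a(1) = 5,  a(2) = 7,  a(3) = 41,  a(4) = 47,  a(5) = 45,  a(6) = 11,  a(7) = 5.
The sequence repeats with period 6.
(1011 - 1) mod 6 = 2, so a(1011) = a(3) = 41.

41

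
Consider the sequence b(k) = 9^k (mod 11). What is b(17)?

Listing terms: b(0) = 1; b(1) = 9; b(2) = 4; b(3) = 3; b(4) = 5; b(5) = 1.
Since b(5) = b(0) = 1, the sequence is periodic with period 5.
So b(17) = b(0 + ((17-0) mod 5)) = b(2) = 4.

4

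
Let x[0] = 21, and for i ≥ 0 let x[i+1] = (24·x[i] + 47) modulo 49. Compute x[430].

4

x[0] = 21; x[1] = 12; x[2] = 41; x[3] = 2; x[4] = 46; x[5] = 24; x[6] = 35; x[7] = 5; x[8] = 20; x[9] = 37; x[10] = 4; x[11] = 45; x[12] = 0; x[13] = 47; x[14] = 48; x[15] = 23; x[16] = 11; x[17] = 17; x[18] = 14; x[19] = 40; x[20] = 27; x[21] = 9; x[22] = 18; x[23] = 38; x[24] = 28; x[25] = 33; x[26] = 6; x[27] = 44; x[28] = 25; x[29] = 10; x[30] = 42; x[31] = 26; x[32] = 34; x[33] = 30; x[34] = 32; x[35] = 31; x[36] = 7; x[37] = 19; x[38] = 13; x[39] = 16; x[40] = 39; x[41] = 3; x[42] = 21.
The sequence repeats with period 42.
(430 - 0) mod 42 = 10, so x[430] = x[10] = 4.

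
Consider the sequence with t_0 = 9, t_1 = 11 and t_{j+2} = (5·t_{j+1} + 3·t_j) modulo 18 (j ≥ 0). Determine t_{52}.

13

We have t_0 = 9, t_1 = 11, t_2 = 10, t_3 = 11, t_4 = 13, t_5 = 8, t_6 = 7, t_7 = 5, t_8 = 10, t_9 = 11.
Since (t_8, t_9) = (t_2, t_3) = (10, 11) (two consecutive terms determine the rest), the sequence is eventually periodic: after a pre-period of length 2 it cycles with period 6.
For j ≥ 2, t_j depends only on (j - 2) mod 6. (52 - 2) mod 6 = 2, so t_{52} = t_4 = 13.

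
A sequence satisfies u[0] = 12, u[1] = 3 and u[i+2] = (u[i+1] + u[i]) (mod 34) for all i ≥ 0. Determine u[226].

u[0] = 12, u[1] = 3, u[2] = 15, u[3] = 18, u[4] = 33, u[5] = 17, u[6] = 16, u[7] = 33, u[8] = 15, u[9] = 14, u[10] = 29, u[11] = 9, u[12] = 4, u[13] = 13, u[14] = 17, u[15] = 30, u[16] = 13, u[17] = 9, u[18] = 22, u[19] = 31, u[20] = 19, u[21] = 16, u[22] = 1, u[23] = 17, u[24] = 18, u[25] = 1, u[26] = 19, u[27] = 20, u[28] = 5, u[29] = 25, u[30] = 30, u[31] = 21, u[32] = 17, u[33] = 4, u[34] = 21, u[35] = 25, u[36] = 12, u[37] = 3.
The sequence repeats with period 36.
So u[226] = u[0 + ((226-0) mod 36)] = u[10] = 29.

29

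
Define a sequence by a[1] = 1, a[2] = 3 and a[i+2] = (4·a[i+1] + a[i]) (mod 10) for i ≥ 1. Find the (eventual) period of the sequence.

20

a[1] = 1, a[2] = 3, a[3] = 3, a[4] = 5, a[5] = 3, a[6] = 7, a[7] = 1, a[8] = 1, a[9] = 5, a[10] = 1, a[11] = 9, a[12] = 7, a[13] = 7, a[14] = 5, a[15] = 7, a[16] = 3, a[17] = 9, a[18] = 9, a[19] = 5, a[20] = 9, a[21] = 1, a[22] = 3.
The sequence repeats with period 20.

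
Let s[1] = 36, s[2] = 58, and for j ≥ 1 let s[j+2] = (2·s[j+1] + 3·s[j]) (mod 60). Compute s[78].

58

s[1] = 36, s[2] = 58, s[3] = 44, s[4] = 22, s[5] = 56, s[6] = 58, s[7] = 44.
Since (s[6], s[7]) = (s[2], s[3]) = (58, 44) (two consecutive terms determine the rest), the sequence is eventually periodic: after a pre-period of length 1 it cycles with period 4.
For j ≥ 2, s[j] depends only on (j - 2) mod 4. (78 - 2) mod 4 = 0, so s[78] = s[2] = 58.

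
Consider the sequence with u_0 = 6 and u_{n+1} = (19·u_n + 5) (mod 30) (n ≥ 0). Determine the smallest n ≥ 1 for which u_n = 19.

u_0 = 6, u_1 = 29, u_2 = 16, u_3 = 9, u_4 = 26, u_5 = 19, u_6 = 6.
The sequence repeats with period 6.
The value 19 first appears (with n ≥ 1) at u_5.

5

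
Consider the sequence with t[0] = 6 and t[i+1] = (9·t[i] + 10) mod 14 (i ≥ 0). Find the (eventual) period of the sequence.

t[0] = 6, t[1] = 8, t[2] = 12, t[3] = 6.
The sequence repeats with period 3.

3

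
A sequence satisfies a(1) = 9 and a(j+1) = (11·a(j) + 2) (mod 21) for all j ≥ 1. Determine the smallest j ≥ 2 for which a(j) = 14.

a(1) = 9, a(2) = 17, a(3) = 0, a(4) = 2, a(5) = 3, a(6) = 14, a(7) = 9.
Since a(7) = a(1) = 9, the sequence is periodic with period 6.
The value 14 first appears (with j ≥ 2) at a(6).

6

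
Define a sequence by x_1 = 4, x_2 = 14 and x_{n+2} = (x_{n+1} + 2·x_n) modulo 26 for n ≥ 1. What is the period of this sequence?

12

Listing terms: x_1 = 4; x_2 = 14; x_3 = 22; x_4 = 24; x_5 = 16; x_6 = 12; x_7 = 18; x_8 = 16; x_9 = 0; x_{10} = 6; x_{11} = 6; x_{12} = 18; x_{13} = 4; x_{14} = 14.
The sequence repeats with period 12.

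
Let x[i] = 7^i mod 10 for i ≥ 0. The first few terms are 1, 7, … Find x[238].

9

We have x[0] = 1, x[1] = 7, x[2] = 9, x[3] = 3, x[4] = 1.
The sequence repeats with period 4.
So x[238] = x[0 + ((238-0) mod 4)] = x[2] = 9.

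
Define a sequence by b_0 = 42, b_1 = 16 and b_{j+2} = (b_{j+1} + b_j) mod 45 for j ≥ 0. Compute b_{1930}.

13

Computing terms: b_0 = 42; b_1 = 16; b_2 = 13; b_3 = 29; b_4 = 42; b_5 = 26; b_6 = 23; b_7 = 4; b_8 = 27; b_9 = 31; b_{10} = 13; b_{11} = 44; b_{12} = 12; b_{13} = 11; b_{14} = 23; b_{15} = 34; b_{16} = 12; b_{17} = 1; b_{18} = 13; b_{19} = 14; b_{20} = 27; b_{21} = 41; b_{22} = 23; b_{23} = 19; b_{24} = 42; b_{25} = 16.
The sequence repeats with period 24.
(1930 - 0) mod 24 = 10, so b_{1930} = b_{10} = 13.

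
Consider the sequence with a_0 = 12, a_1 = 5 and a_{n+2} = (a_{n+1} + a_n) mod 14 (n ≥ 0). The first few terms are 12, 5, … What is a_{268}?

Listing terms: a_0 = 12; a_1 = 5; a_2 = 3; a_3 = 8; a_4 = 11; a_5 = 5; a_6 = 2; a_7 = 7; a_8 = 9; a_9 = 2; a_{10} = 11; a_{11} = 13; a_{12} = 10; a_{13} = 9; a_{14} = 5; a_{15} = 0; a_{16} = 5; a_{17} = 5; a_{18} = 10; a_{19} = 1; a_{20} = 11; a_{21} = 12; a_{22} = 9; a_{23} = 7; a_{24} = 2; a_{25} = 9; a_{26} = 11; a_{27} = 6; a_{28} = 3; a_{29} = 9; a_{30} = 12; a_{31} = 7; a_{32} = 5; a_{33} = 12; a_{34} = 3; a_{35} = 1; a_{36} = 4; a_{37} = 5; a_{38} = 9; a_{39} = 0; a_{40} = 9; a_{41} = 9; a_{42} = 4; a_{43} = 13; a_{44} = 3; a_{45} = 2; a_{46} = 5; a_{47} = 7; a_{48} = 12; a_{49} = 5.
Since (a_{48}, a_{49}) = (a_0, a_1) = (12, 5) (two consecutive terms determine the rest), the sequence is periodic with period 48.
(268 - 0) mod 48 = 28, so a_{268} = a_{28} = 3.

3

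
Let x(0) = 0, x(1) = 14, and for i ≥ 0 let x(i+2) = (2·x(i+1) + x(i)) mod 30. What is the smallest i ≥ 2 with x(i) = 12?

x(0) = 0; x(1) = 14; x(2) = 28; x(3) = 10; x(4) = 18; x(5) = 16; x(6) = 20; x(7) = 26; x(8) = 12; x(9) = 20; x(10) = 22; x(11) = 4; x(12) = 0; x(13) = 4; x(14) = 8; x(15) = 20; x(16) = 18; x(17) = 26; x(18) = 10; x(19) = 16; x(20) = 12; x(21) = 10; x(22) = 2; x(23) = 14; x(24) = 0; x(25) = 14.
The sequence repeats with period 24.
The value 12 first appears (with i ≥ 2) at x(8).

8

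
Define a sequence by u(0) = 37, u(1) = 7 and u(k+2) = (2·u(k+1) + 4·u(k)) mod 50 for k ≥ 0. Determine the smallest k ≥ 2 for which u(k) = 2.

3

We have u(0) = 37, u(1) = 7, u(2) = 12, u(3) = 2, u(4) = 2, u(5) = 12, u(6) = 32, u(7) = 12, u(8) = 2.
Since (u(7), u(8)) = (u(2), u(3)) = (12, 2) (two consecutive terms determine the rest), the sequence is eventually periodic: after a pre-period of length 2 it cycles with period 5.
The value 2 first appears (with k ≥ 2) at u(3).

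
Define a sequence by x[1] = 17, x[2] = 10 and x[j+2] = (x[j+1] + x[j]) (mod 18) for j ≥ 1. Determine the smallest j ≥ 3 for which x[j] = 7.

12

Computing terms: x[1] = 17, x[2] = 10, x[3] = 9, x[4] = 1, x[5] = 10, x[6] = 11, x[7] = 3, x[8] = 14, x[9] = 17, x[10] = 13, x[11] = 12, x[12] = 7, x[13] = 1, x[14] = 8, x[15] = 9, x[16] = 17, x[17] = 8, x[18] = 7, x[19] = 15, x[20] = 4, x[21] = 1, x[22] = 5, x[23] = 6, x[24] = 11, x[25] = 17, x[26] = 10.
The sequence repeats with period 24.
The value 7 first appears (with j ≥ 3) at x[12].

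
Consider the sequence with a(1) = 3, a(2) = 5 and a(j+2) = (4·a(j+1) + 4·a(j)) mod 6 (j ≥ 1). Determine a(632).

2

a(1) = 3,  a(2) = 5,  a(3) = 2,  a(4) = 4,  a(5) = 0,  a(6) = 4,  a(7) = 4,  a(8) = 2,  a(9) = 0,  a(10) = 2,  a(11) = 2,  a(12) = 4.
Since (a(11), a(12)) = (a(3), a(4)) = (2, 4) (two consecutive terms determine the rest), the sequence is eventually periodic: after a pre-period of length 2 it cycles with period 8.
For j ≥ 3, a(j) depends only on (j - 3) mod 8. (632 - 3) mod 8 = 5, so a(632) = a(8) = 2.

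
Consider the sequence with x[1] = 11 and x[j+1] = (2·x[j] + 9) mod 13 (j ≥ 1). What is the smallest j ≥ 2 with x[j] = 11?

We have x[1] = 11; x[2] = 5; x[3] = 6; x[4] = 8; x[5] = 12; x[6] = 7; x[7] = 10; x[8] = 3; x[9] = 2; x[10] = 0; x[11] = 9; x[12] = 1; x[13] = 11.
Since x[13] = x[1] = 11, the sequence is periodic with period 12.
The value 11 next appears (with j ≥ 2) at x[13].

13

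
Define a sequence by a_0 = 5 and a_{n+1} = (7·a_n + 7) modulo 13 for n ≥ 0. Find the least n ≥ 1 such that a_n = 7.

9

a_0 = 5,  a_1 = 3,  a_2 = 2,  a_3 = 8,  a_4 = 11,  a_5 = 6,  a_6 = 10,  a_7 = 12,  a_8 = 0,  a_9 = 7,  a_{10} = 4,  a_{11} = 9,  a_{12} = 5.
The sequence repeats with period 12.
The value 7 first appears (with n ≥ 1) at a_9.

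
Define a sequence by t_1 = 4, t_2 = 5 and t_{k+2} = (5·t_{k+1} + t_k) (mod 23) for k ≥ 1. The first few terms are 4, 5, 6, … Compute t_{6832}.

20

Computing terms: t_1 = 4,  t_2 = 5,  t_3 = 6,  t_4 = 12,  t_5 = 20,  t_6 = 20,  t_7 = 5,  t_8 = 22,  t_9 = 0,  t_{10} = 22,  t_{11} = 18,  t_{12} = 20,  t_{13} = 3,  t_{14} = 12,  t_{15} = 17,  t_{16} = 5,  t_{17} = 19,  t_{18} = 8,  t_{19} = 13,  t_{20} = 4,  t_{21} = 10,  t_{22} = 8,  t_{23} = 4,  t_{24} = 5.
Since (t_{23}, t_{24}) = (t_1, t_2) = (4, 5) (two consecutive terms determine the rest), the sequence is periodic with period 22.
(6832 - 1) mod 22 = 11, so t_{6832} = t_{12} = 20.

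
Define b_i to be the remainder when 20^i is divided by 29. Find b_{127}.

Computing terms: b_1 = 20, b_2 = 23, b_3 = 25, b_4 = 7, b_5 = 24, b_6 = 16, b_7 = 1, b_8 = 20.
Since b_8 = b_1 = 20, the sequence is periodic with period 7.
So b_{127} = b_{1 + ((127-1) mod 7)} = b_1 = 20.

20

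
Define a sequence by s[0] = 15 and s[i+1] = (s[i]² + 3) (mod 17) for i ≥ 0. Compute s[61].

7

Computing terms: s[0] = 15; s[1] = 7; s[2] = 1; s[3] = 4; s[4] = 2; s[5] = 7.
Since s[5] = s[1] = 7, the sequence is eventually periodic: after a pre-period of length 1 it cycles with period 4.
For i ≥ 1, s[i] depends only on (i - 1) mod 4. (61 - 1) mod 4 = 0, so s[61] = s[1] = 7.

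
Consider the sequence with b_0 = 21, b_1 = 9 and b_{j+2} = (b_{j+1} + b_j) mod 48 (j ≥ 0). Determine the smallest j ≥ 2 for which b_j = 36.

Listing terms: b_0 = 21, b_1 = 9, b_2 = 30, b_3 = 39, b_4 = 21, b_5 = 12, b_6 = 33, b_7 = 45, b_8 = 30, b_9 = 27, b_{10} = 9, b_{11} = 36, b_{12} = 45, b_{13} = 33, b_{14} = 30, b_{15} = 15, b_{16} = 45, b_{17} = 12, b_{18} = 9, b_{19} = 21, b_{20} = 30, b_{21} = 3, b_{22} = 33, b_{23} = 36, b_{24} = 21, b_{25} = 9.
The sequence repeats with period 24.
The value 36 first appears (with j ≥ 2) at b_{11}.

11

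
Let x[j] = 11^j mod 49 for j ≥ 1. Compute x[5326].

25

x[1] = 11; x[2] = 23; x[3] = 8; x[4] = 39; x[5] = 37; x[6] = 15; x[7] = 18; x[8] = 2; x[9] = 22; x[10] = 46; x[11] = 16; x[12] = 29; x[13] = 25; x[14] = 30; x[15] = 36; x[16] = 4; x[17] = 44; x[18] = 43; x[19] = 32; x[20] = 9; x[21] = 1; x[22] = 11.
The sequence repeats with period 21.
(5326 - 1) mod 21 = 12, so x[5326] = x[13] = 25.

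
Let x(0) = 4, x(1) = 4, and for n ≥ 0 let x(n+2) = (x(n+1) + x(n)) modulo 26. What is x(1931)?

0

Listing terms: x(0) = 4,  x(1) = 4,  x(2) = 8,  x(3) = 12,  x(4) = 20,  x(5) = 6,  x(6) = 0,  x(7) = 6,  x(8) = 6,  x(9) = 12,  x(10) = 18,  x(11) = 4,  x(12) = 22,  x(13) = 0,  x(14) = 22,  x(15) = 22,  x(16) = 18,  x(17) = 14,  x(18) = 6,  x(19) = 20,  x(20) = 0,  x(21) = 20,  x(22) = 20,  x(23) = 14,  x(24) = 8,  x(25) = 22,  x(26) = 4,  x(27) = 0,  x(28) = 4,  x(29) = 4.
Since (x(28), x(29)) = (x(0), x(1)) = (4, 4) (two consecutive terms determine the rest), the sequence is periodic with period 28.
So x(1931) = x(0 + ((1931-0) mod 28)) = x(27) = 0.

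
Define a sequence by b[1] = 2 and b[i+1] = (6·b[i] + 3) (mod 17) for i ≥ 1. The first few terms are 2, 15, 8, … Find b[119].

We have b[1] = 2; b[2] = 15; b[3] = 8; b[4] = 0; b[5] = 3; b[6] = 4; b[7] = 10; b[8] = 12; b[9] = 7; b[10] = 11; b[11] = 1; b[12] = 9; b[13] = 6; b[14] = 5; b[15] = 16; b[16] = 14; b[17] = 2.
The sequence repeats with period 16.
(119 - 1) mod 16 = 6, so b[119] = b[7] = 10.

10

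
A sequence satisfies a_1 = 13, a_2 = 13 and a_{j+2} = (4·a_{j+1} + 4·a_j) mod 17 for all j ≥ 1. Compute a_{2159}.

Computing terms: a_1 = 13,  a_2 = 13,  a_3 = 2,  a_4 = 9,  a_5 = 10,  a_6 = 8,  a_7 = 4,  a_8 = 14,  a_9 = 4,  a_{10} = 4,  a_{11} = 15,  a_{12} = 8,  a_{13} = 7,  a_{14} = 9,  a_{15} = 13,  a_{16} = 3,  a_{17} = 13,  a_{18} = 13.
Since (a_{17}, a_{18}) = (a_1, a_2) = (13, 13) (two consecutive terms determine the rest), the sequence is periodic with period 16.
(2159 - 1) mod 16 = 14, so a_{2159} = a_{15} = 13.

13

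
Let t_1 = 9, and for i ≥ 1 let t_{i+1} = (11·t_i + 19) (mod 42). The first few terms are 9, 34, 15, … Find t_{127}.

Listing terms: t_1 = 9,  t_2 = 34,  t_3 = 15,  t_4 = 16,  t_5 = 27,  t_6 = 22,  t_7 = 9.
The sequence repeats with period 6.
So t_{127} = t_{1 + ((127-1) mod 6)} = t_1 = 9.

9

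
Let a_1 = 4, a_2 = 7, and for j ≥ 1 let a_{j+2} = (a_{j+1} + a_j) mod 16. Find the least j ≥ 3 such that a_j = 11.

a_1 = 4,  a_2 = 7,  a_3 = 11,  a_4 = 2,  a_5 = 13,  a_6 = 15,  a_7 = 12,  a_8 = 11,  a_9 = 7,  a_{10} = 2,  a_{11} = 9,  a_{12} = 11,  a_{13} = 4,  a_{14} = 15,  a_{15} = 3,  a_{16} = 2,  a_{17} = 5,  a_{18} = 7,  a_{19} = 12,  a_{20} = 3,  a_{21} = 15,  a_{22} = 2,  a_{23} = 1,  a_{24} = 3,  a_{25} = 4,  a_{26} = 7.
The sequence repeats with period 24.
The value 11 first appears (with j ≥ 3) at a_3.

3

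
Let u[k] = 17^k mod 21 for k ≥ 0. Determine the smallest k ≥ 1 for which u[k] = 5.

5

u[0] = 1, u[1] = 17, u[2] = 16, u[3] = 20, u[4] = 4, u[5] = 5, u[6] = 1.
The sequence repeats with period 6.
The value 5 first appears (with k ≥ 1) at u[5].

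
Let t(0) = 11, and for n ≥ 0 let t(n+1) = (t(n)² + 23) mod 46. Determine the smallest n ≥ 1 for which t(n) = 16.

7

t(0) = 11, t(1) = 6, t(2) = 13, t(3) = 8, t(4) = 41, t(5) = 2, t(6) = 27, t(7) = 16, t(8) = 3, t(9) = 32, t(10) = 35, t(11) = 6.
Since t(11) = t(1) = 6, the sequence is eventually periodic: after a pre-period of length 1 it cycles with period 10.
The value 16 first appears (with n ≥ 1) at t(7).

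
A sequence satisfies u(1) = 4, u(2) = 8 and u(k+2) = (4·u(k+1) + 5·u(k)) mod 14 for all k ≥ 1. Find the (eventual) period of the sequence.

u(1) = 4,  u(2) = 8,  u(3) = 10,  u(4) = 10,  u(5) = 6,  u(6) = 4,  u(7) = 4,  u(8) = 8.
Since (u(7), u(8)) = (u(1), u(2)) = (4, 8) (two consecutive terms determine the rest), the sequence is periodic with period 6.

6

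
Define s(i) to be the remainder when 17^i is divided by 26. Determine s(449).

23

Listing terms: s(1) = 17,  s(2) = 3,  s(3) = 25,  s(4) = 9,  s(5) = 23,  s(6) = 1,  s(7) = 17.
The sequence repeats with period 6.
(449 - 1) mod 6 = 4, so s(449) = s(5) = 23.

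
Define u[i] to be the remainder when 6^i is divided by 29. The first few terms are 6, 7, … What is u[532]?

u[1] = 6,  u[2] = 7,  u[3] = 13,  u[4] = 20,  u[5] = 4,  u[6] = 24,  u[7] = 28,  u[8] = 23,  u[9] = 22,  u[10] = 16,  u[11] = 9,  u[12] = 25,  u[13] = 5,  u[14] = 1,  u[15] = 6.
Since u[15] = u[1] = 6, the sequence is periodic with period 14.
So u[532] = u[1 + ((532-1) mod 14)] = u[14] = 1.

1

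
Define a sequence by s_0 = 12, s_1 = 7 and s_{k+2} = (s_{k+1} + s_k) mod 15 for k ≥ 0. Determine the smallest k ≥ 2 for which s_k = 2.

Computing terms: s_0 = 12; s_1 = 7; s_2 = 4; s_3 = 11; s_4 = 0; s_5 = 11; s_6 = 11; s_7 = 7; s_8 = 3; s_9 = 10; s_{10} = 13; s_{11} = 8; s_{12} = 6; s_{13} = 14; s_{14} = 5; s_{15} = 4; s_{16} = 9; s_{17} = 13; s_{18} = 7; s_{19} = 5; s_{20} = 12; s_{21} = 2; s_{22} = 14; s_{23} = 1; s_{24} = 0; s_{25} = 1; s_{26} = 1; s_{27} = 2; s_{28} = 3; s_{29} = 5; s_{30} = 8; s_{31} = 13; s_{32} = 6; s_{33} = 4; s_{34} = 10; s_{35} = 14; s_{36} = 9; s_{37} = 8; s_{38} = 2; s_{39} = 10; s_{40} = 12; s_{41} = 7.
The sequence repeats with period 40.
The value 2 first appears (with k ≥ 2) at s_{21}.

21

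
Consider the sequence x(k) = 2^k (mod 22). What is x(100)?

x(0) = 1, x(1) = 2, x(2) = 4, x(3) = 8, x(4) = 16, x(5) = 10, x(6) = 20, x(7) = 18, x(8) = 14, x(9) = 6, x(10) = 12, x(11) = 2.
Since x(11) = x(1) = 2, the sequence is eventually periodic: after a pre-period of length 1 it cycles with period 10.
For k ≥ 1, x(k) depends only on (k - 1) mod 10. (100 - 1) mod 10 = 9, so x(100) = x(10) = 12.

12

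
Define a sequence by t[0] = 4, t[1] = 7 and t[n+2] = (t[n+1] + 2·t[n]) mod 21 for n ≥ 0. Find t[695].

12

t[0] = 4; t[1] = 7; t[2] = 15; t[3] = 8; t[4] = 17; t[5] = 12; t[6] = 4; t[7] = 7.
The sequence repeats with period 6.
So t[695] = t[0 + ((695-0) mod 6)] = t[5] = 12.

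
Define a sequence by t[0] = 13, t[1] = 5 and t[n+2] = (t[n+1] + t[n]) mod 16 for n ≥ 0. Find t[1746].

1

Listing terms: t[0] = 13, t[1] = 5, t[2] = 2, t[3] = 7, t[4] = 9, t[5] = 0, t[6] = 9, t[7] = 9, t[8] = 2, t[9] = 11, t[10] = 13, t[11] = 8, t[12] = 5, t[13] = 13, t[14] = 2, t[15] = 15, t[16] = 1, t[17] = 0, t[18] = 1, t[19] = 1, t[20] = 2, t[21] = 3, t[22] = 5, t[23] = 8, t[24] = 13, t[25] = 5.
Since (t[24], t[25]) = (t[0], t[1]) = (13, 5) (two consecutive terms determine the rest), the sequence is periodic with period 24.
(1746 - 0) mod 24 = 18, so t[1746] = t[18] = 1.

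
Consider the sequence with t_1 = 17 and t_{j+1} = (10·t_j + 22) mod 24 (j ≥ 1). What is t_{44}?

18

Computing terms: t_1 = 17, t_2 = 0, t_3 = 22, t_4 = 2, t_5 = 18, t_6 = 10, t_7 = 2.
Since t_7 = t_4 = 2, the sequence is eventually periodic: after a pre-period of length 3 it cycles with period 3.
For j ≥ 4, t_j depends only on (j - 4) mod 3. (44 - 4) mod 3 = 1, so t_{44} = t_5 = 18.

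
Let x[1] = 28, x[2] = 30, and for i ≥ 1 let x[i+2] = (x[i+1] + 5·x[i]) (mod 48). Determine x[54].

We have x[1] = 28,  x[2] = 30,  x[3] = 26,  x[4] = 32,  x[5] = 18,  x[6] = 34,  x[7] = 28,  x[8] = 6,  x[9] = 2,  x[10] = 32,  x[11] = 42,  x[12] = 10,  x[13] = 28,  x[14] = 30.
Since (x[13], x[14]) = (x[1], x[2]) = (28, 30) (two consecutive terms determine the rest), the sequence is periodic with period 12.
(54 - 1) mod 12 = 5, so x[54] = x[6] = 34.

34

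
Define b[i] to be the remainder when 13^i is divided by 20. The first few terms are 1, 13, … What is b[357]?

b[0] = 1, b[1] = 13, b[2] = 9, b[3] = 17, b[4] = 1.
Since b[4] = b[0] = 1, the sequence is periodic with period 4.
So b[357] = b[0 + ((357-0) mod 4)] = b[1] = 13.

13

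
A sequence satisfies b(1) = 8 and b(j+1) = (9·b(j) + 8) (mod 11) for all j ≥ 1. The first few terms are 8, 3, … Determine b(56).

b(1) = 8, b(2) = 3, b(3) = 2, b(4) = 4, b(5) = 0, b(6) = 8.
The sequence repeats with period 5.
So b(56) = b(1 + ((56-1) mod 5)) = b(1) = 8.

8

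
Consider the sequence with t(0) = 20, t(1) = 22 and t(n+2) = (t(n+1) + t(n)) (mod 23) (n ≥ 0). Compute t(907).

We have t(0) = 20; t(1) = 22; t(2) = 19; t(3) = 18; t(4) = 14; t(5) = 9; t(6) = 0; t(7) = 9; t(8) = 9; t(9) = 18; t(10) = 4; t(11) = 22; t(12) = 3; t(13) = 2; t(14) = 5; t(15) = 7; t(16) = 12; t(17) = 19; t(18) = 8; t(19) = 4; t(20) = 12; t(21) = 16; t(22) = 5; t(23) = 21; t(24) = 3; t(25) = 1; t(26) = 4; t(27) = 5; t(28) = 9; t(29) = 14; t(30) = 0; t(31) = 14; t(32) = 14; t(33) = 5; t(34) = 19; t(35) = 1; t(36) = 20; t(37) = 21; t(38) = 18; t(39) = 16; t(40) = 11; t(41) = 4; t(42) = 15; t(43) = 19; t(44) = 11; t(45) = 7; t(46) = 18; t(47) = 2; t(48) = 20; t(49) = 22.
Since (t(48), t(49)) = (t(0), t(1)) = (20, 22) (two consecutive terms determine the rest), the sequence is periodic with period 48.
(907 - 0) mod 48 = 43, so t(907) = t(43) = 19.

19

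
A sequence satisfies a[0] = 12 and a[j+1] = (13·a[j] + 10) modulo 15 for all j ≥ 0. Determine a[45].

6

We have a[0] = 12,  a[1] = 1,  a[2] = 8,  a[3] = 9,  a[4] = 7,  a[5] = 11,  a[6] = 3,  a[7] = 4,  a[8] = 2,  a[9] = 6,  a[10] = 13,  a[11] = 14,  a[12] = 12.
The sequence repeats with period 12.
(45 - 0) mod 12 = 9, so a[45] = a[9] = 6.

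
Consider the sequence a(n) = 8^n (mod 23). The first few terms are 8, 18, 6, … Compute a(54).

3

We have a(1) = 8, a(2) = 18, a(3) = 6, a(4) = 2, a(5) = 16, a(6) = 13, a(7) = 12, a(8) = 4, a(9) = 9, a(10) = 3, a(11) = 1, a(12) = 8.
The sequence repeats with period 11.
So a(54) = a(1 + ((54-1) mod 11)) = a(10) = 3.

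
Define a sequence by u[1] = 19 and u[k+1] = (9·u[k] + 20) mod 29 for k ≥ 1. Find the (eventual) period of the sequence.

We have u[1] = 19,  u[2] = 17,  u[3] = 28,  u[4] = 11,  u[5] = 3,  u[6] = 18,  u[7] = 8,  u[8] = 5,  u[9] = 7,  u[10] = 25,  u[11] = 13,  u[12] = 21,  u[13] = 6,  u[14] = 16,  u[15] = 19.
Since u[15] = u[1] = 19, the sequence is periodic with period 14.

14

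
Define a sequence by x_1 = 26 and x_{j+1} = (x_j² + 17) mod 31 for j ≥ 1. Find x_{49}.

We have x_1 = 26, x_2 = 11, x_3 = 14, x_4 = 27, x_5 = 2, x_6 = 21, x_7 = 24, x_8 = 4, x_9 = 2.
Since x_9 = x_5 = 2, the sequence is eventually periodic: after a pre-period of length 4 it cycles with period 4.
For j ≥ 5, x_j depends only on (j - 5) mod 4. (49 - 5) mod 4 = 0, so x_{49} = x_5 = 2.

2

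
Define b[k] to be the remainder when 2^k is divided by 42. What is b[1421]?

Computing terms: b[1] = 2,  b[2] = 4,  b[3] = 8,  b[4] = 16,  b[5] = 32,  b[6] = 22,  b[7] = 2.
Since b[7] = b[1] = 2, the sequence is periodic with period 6.
So b[1421] = b[1 + ((1421-1) mod 6)] = b[5] = 32.

32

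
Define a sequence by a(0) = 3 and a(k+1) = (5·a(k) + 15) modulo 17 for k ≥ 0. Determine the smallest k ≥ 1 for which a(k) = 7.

We have a(0) = 3,  a(1) = 13,  a(2) = 12,  a(3) = 7,  a(4) = 16,  a(5) = 10,  a(6) = 14,  a(7) = 0,  a(8) = 15,  a(9) = 5,  a(10) = 6,  a(11) = 11,  a(12) = 2,  a(13) = 8,  a(14) = 4,  a(15) = 1,  a(16) = 3.
Since a(16) = a(0) = 3, the sequence is periodic with period 16.
The value 7 first appears (with k ≥ 1) at a(3).

3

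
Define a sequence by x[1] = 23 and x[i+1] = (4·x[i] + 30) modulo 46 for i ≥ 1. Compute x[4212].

28

x[1] = 23, x[2] = 30, x[3] = 12, x[4] = 32, x[5] = 20, x[6] = 18, x[7] = 10, x[8] = 24, x[9] = 34, x[10] = 28, x[11] = 4, x[12] = 0, x[13] = 30.
Since x[13] = x[2] = 30, the sequence is eventually periodic: after a pre-period of length 1 it cycles with period 11.
For i ≥ 2, x[i] depends only on (i - 2) mod 11. (4212 - 2) mod 11 = 8, so x[4212] = x[10] = 28.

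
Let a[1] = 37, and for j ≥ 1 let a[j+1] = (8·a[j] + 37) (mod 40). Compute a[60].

Computing terms: a[1] = 37,  a[2] = 13,  a[3] = 21,  a[4] = 5,  a[5] = 37.
Since a[5] = a[1] = 37, the sequence is periodic with period 4.
(60 - 1) mod 4 = 3, so a[60] = a[4] = 5.

5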